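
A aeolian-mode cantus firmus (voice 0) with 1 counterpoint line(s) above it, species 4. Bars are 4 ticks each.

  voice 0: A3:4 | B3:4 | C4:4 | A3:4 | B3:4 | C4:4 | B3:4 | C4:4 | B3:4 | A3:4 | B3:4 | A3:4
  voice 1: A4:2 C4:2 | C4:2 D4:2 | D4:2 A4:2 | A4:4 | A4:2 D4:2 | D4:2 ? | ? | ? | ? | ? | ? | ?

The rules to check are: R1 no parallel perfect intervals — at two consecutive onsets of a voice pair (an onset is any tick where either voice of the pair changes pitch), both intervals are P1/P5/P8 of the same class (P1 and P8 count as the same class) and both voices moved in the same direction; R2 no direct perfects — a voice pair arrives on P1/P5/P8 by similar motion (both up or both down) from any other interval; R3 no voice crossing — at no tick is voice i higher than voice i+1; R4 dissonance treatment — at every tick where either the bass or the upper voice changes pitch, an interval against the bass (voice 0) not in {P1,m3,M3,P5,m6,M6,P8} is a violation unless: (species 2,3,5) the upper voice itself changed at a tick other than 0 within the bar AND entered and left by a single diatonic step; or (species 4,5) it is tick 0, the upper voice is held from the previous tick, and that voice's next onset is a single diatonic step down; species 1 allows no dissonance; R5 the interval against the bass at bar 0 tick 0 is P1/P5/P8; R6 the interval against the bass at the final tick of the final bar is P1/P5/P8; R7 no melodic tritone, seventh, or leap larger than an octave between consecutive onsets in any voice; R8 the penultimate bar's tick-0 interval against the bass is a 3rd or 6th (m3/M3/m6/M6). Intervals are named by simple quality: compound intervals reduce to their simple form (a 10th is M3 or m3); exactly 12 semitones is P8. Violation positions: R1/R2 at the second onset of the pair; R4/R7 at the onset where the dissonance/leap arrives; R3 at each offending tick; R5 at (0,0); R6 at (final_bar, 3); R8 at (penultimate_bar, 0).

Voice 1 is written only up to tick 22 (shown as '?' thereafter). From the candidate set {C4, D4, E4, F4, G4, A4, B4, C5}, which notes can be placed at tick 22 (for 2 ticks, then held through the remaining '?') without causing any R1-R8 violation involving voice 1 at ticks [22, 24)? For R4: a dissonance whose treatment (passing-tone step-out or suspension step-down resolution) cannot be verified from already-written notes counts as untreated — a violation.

C4: legal
D4: legal
E4: legal
F4: violates R4
G4: legal
A4: legal
B4: violates R4
C5: violates R7

{A4, C4, D4, E4, G4}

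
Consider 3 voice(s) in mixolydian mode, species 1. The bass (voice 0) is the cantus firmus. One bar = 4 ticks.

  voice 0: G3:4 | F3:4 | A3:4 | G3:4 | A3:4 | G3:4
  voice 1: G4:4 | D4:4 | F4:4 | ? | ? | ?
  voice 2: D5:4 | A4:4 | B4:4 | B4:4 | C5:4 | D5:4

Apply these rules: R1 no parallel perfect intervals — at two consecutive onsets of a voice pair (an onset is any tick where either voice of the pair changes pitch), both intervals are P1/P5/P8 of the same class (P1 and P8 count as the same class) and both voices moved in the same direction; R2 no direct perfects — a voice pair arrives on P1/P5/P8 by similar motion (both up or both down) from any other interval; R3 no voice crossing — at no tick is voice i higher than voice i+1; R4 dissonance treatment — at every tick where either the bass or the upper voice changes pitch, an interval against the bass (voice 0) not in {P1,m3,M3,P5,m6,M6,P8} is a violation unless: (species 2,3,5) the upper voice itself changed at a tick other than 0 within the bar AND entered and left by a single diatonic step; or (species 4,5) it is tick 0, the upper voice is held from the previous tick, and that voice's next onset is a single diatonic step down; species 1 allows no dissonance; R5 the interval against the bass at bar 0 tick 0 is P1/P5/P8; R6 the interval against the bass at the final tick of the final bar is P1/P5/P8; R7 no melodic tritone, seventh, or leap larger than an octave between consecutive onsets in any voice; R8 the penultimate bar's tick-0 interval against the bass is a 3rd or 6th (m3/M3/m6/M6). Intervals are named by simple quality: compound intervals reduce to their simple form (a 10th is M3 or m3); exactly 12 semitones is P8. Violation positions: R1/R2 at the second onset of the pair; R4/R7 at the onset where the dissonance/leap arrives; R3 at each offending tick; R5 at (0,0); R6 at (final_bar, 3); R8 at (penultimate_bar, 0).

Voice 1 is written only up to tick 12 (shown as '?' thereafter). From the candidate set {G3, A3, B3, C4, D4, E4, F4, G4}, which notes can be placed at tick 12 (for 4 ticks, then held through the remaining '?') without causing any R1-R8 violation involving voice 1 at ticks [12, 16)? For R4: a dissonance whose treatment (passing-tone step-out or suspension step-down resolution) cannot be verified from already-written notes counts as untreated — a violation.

G3: violates R2,R7
A3: violates R4
B3: violates R7
C4: violates R4
D4: violates R2
E4: legal
F4: violates R4
G4: legal

{E4, G4}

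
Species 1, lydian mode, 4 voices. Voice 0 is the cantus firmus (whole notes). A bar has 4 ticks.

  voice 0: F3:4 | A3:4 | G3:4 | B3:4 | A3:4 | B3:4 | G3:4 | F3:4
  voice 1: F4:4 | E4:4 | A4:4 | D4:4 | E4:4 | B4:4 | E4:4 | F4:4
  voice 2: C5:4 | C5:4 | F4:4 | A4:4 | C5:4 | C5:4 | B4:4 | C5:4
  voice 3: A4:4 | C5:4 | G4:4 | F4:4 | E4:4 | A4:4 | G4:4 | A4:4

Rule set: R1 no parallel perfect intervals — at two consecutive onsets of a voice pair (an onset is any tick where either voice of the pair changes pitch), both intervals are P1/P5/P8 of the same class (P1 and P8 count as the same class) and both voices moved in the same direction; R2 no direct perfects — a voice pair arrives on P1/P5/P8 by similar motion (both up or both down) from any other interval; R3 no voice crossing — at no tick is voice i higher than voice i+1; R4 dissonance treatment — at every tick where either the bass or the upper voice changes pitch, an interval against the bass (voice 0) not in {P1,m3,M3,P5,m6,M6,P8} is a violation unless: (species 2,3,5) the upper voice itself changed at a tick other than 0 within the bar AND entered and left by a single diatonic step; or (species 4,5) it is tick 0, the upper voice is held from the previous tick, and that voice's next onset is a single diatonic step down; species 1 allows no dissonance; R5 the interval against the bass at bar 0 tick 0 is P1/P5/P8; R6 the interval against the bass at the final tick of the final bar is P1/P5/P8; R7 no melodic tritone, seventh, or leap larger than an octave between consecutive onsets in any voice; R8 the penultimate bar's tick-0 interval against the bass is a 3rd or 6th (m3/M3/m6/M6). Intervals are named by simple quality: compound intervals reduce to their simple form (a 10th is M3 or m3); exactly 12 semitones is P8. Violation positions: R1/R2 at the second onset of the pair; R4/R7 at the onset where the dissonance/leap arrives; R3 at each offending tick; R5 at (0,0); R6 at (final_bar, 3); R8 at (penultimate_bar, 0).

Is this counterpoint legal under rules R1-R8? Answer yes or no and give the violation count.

No (43 violations)

bar 0: v0=F3 v1=F4 v2=C5 v3=A4 (M3)
bar 1: v0=A3 v1=E4 v2=C5 v3=C5 (m3)
bar 2: v0=G3 v1=A4 v2=F4 v3=G4 (P8)
bar 3: v0=B3 v1=D4 v2=A4 v3=F4 (TT)
bar 4: v0=A3 v1=E4 v2=C5 v3=E4 (P5)
bar 5: v0=B3 v1=B4 v2=C5 v3=A4 (m7)
bar 6: v0=G3 v1=E4 v2=B4 v3=G4 (P8)
bar 7: v0=F3 v1=F4 v2=C5 v3=A4 (M3)
  R3 @ bar0.0: C5 above A4
  R5 @ bar0.0: opens on M3
  R3 @ bar0.1: C5 above A4
  R3 @ bar0.2: C5 above A4
  R3 @ bar0.3: C5 above A4
  R2 @ bar2.0: A3/C5 m3 -> G3/G4 P8 similar
  R3 @ bar2.0: A4 above F4
  R4 @ bar2.0: G3/A4 M2 untreated
  R4 @ bar2.0: G3/F4 m7 untreated
  R3 @ bar2.1: A4 above F4
  R3 @ bar2.2: A4 above F4
  R3 @ bar2.3: A4 above F4
  R3 @ bar3.0: A4 above F4
  R4 @ bar3.0: B3/A4 m7 untreated
  R4 @ bar3.0: B3/F4 TT untreated
  R3 @ bar3.1: A4 above F4
  R3 @ bar3.2: A4 above F4
  R3 @ bar3.3: A4 above F4
  R2 @ bar4.0: B3/F4 TT -> A3/E4 P5 similar
  R3 @ bar4.0: C5 above E4
  R3 @ bar4.1: C5 above E4
  R3 @ bar4.2: C5 above E4
  R3 @ bar4.3: C5 above E4
  R2 @ bar5.0: A3/E4 P5 -> B3/B4 P8 similar
  R3 @ bar5.0: C5 above A4
  R4 @ bar5.0: B3/C5 m2 untreated
  R4 @ bar5.0: B3/A4 m7 untreated
  R3 @ bar5.1: C5 above A4
  R3 @ bar5.2: C5 above A4
  R3 @ bar5.3: C5 above A4
  R2 @ bar6.0: B3/A4 m7 -> G3/G4 P8 similar
  R2 @ bar6.0: B4/C5 m2 -> E4/B4 P5 similar
  R3 @ bar6.0: B4 above G4
  R8 @ bar6.0: penult P8 not 3rd/6th
  R3 @ bar6.1: B4 above G4
  R3 @ bar6.2: B4 above G4
  R3 @ bar6.3: B4 above G4
  R1 @ bar7.0: E4/B4 P5 -> F4/C5 P5 similar
  R3 @ bar7.0: C5 above A4
  R3 @ bar7.1: C5 above A4
  R3 @ bar7.2: C5 above A4
  R3 @ bar7.3: C5 above A4
  R6 @ bar7.3: closes on M3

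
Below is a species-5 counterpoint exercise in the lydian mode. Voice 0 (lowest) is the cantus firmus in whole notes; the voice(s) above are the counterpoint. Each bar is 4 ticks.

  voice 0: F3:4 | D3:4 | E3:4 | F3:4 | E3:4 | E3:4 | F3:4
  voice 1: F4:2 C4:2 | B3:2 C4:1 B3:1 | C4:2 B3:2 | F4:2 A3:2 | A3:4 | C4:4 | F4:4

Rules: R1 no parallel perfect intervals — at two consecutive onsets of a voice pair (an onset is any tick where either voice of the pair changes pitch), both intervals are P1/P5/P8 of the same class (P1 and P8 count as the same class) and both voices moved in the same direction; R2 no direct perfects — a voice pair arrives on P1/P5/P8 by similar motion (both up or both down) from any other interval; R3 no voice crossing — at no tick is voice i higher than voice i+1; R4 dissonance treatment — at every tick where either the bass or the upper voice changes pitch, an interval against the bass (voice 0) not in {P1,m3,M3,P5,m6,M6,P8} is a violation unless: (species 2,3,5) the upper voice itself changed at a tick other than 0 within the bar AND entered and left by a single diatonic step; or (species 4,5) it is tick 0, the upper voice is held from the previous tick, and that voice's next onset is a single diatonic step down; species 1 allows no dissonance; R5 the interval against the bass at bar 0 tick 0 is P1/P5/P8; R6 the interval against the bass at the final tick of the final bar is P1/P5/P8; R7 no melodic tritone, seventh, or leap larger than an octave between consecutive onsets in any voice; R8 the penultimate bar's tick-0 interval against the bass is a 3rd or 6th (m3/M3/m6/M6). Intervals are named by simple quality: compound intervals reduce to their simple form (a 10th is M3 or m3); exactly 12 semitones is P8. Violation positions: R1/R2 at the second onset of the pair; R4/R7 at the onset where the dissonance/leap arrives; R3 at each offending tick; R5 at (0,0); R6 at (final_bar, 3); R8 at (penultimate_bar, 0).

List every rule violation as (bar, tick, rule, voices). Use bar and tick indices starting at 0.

(3, 0, R2, (0, 1))
(3, 0, R7, (1,))
(4, 0, R4, (0, 1))
(6, 0, R2, (0, 1))

bar 0: v0=F3 v1=F4 downbeat P8
bar 1: v0=D3 v1=B3 downbeat M6
bar 2: v0=E3 v1=C4 downbeat m6
bar 3: v0=F3 v1=F4 downbeat P8
bar 4: v0=E3 v1=A3 downbeat P4
bar 5: v0=E3 v1=C4 downbeat m6
bar 6: v0=F3 v1=F4 downbeat P8
  -> R2 @ bar 3 tick 0 v(0, 1): E3/B3 P5 -> F3/F4 P8 similar
  -> R7 @ bar 3 tick 0 v(1,): B3->F4 leap 6st
  -> R4 @ bar 4 tick 0 v(0, 1): E3/A3 P4 untreated
  -> R2 @ bar 6 tick 0 v(0, 1): E3/C4 m6 -> F3/F4 P8 similar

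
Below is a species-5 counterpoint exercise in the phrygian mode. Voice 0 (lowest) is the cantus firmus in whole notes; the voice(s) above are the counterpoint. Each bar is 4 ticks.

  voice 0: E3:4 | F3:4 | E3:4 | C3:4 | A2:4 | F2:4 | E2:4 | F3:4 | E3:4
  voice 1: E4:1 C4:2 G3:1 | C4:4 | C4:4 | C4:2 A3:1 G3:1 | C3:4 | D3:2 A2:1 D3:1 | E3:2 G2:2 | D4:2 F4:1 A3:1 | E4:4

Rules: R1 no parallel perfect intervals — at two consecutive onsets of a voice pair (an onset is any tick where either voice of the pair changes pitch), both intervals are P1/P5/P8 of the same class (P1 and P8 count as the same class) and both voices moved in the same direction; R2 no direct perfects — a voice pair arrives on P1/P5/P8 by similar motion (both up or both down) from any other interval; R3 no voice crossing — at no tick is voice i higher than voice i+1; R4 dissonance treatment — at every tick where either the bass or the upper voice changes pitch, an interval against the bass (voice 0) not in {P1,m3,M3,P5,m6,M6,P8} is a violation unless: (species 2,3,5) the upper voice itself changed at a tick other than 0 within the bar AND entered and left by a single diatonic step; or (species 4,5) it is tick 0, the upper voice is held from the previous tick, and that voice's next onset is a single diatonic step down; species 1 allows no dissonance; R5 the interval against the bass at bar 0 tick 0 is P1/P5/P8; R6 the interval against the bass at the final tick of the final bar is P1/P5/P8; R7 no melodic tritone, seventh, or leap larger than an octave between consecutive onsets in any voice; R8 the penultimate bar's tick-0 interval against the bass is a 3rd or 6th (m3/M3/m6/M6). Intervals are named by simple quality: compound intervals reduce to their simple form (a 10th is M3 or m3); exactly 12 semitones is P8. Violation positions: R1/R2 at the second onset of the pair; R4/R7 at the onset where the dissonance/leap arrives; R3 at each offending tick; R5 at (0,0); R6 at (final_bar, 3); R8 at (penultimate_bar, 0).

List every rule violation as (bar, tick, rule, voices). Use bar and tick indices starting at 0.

bar 0: v0=E3 v1=E4 downbeat P8
bar 1: v0=F3 v1=C4 downbeat P5
bar 2: v0=E3 v1=C4 downbeat m6
bar 3: v0=C3 v1=C4 downbeat P8
bar 4: v0=A2 v1=C3 downbeat m3
bar 5: v0=F2 v1=D3 downbeat M6
bar 6: v0=E2 v1=E3 downbeat P8
bar 7: v0=F3 v1=D4 downbeat M6
bar 8: v0=E3 v1=E4 downbeat P8
  -> R2 @ bar 1 tick 0 v(0, 1): E3/G3 m3 -> F3/C4 P5 similar
  -> R7 @ bar 7 tick 0 v(0,): E2->F3 leap 13st
  -> R7 @ bar 7 tick 0 v(1,): G2->D4 leap 19st

(1, 0, R2, (0, 1))
(7, 0, R7, (0,))
(7, 0, R7, (1,))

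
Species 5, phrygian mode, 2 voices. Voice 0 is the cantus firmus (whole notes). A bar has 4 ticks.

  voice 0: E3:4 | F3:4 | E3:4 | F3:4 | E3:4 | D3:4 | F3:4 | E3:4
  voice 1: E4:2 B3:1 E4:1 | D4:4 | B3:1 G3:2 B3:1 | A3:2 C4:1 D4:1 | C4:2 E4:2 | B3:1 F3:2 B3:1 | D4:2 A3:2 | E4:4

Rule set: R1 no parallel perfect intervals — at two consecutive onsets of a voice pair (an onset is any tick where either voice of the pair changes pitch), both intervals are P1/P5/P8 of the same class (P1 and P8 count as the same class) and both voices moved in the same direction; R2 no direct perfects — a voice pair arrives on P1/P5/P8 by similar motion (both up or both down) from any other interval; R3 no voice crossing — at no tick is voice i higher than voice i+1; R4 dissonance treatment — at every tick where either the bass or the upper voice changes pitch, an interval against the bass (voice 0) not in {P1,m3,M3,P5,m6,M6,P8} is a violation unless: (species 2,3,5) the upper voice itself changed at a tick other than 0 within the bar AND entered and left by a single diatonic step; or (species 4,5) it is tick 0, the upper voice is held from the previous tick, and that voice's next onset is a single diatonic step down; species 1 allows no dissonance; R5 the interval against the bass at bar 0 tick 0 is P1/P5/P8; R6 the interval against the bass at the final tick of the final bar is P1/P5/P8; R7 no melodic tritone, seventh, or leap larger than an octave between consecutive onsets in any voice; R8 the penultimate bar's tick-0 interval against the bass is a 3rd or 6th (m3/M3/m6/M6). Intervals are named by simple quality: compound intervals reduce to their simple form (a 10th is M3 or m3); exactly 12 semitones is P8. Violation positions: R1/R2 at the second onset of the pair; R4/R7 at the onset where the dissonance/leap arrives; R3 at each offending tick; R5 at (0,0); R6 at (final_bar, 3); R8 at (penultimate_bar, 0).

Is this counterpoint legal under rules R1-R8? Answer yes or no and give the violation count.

bar 0: v0=E3 v1=E4 (P8)
bar 1: v0=F3 v1=D4 (M6)
bar 2: v0=E3 v1=B3 (P5)
bar 3: v0=F3 v1=A3 (M3)
bar 4: v0=E3 v1=C4 (m6)
bar 5: v0=D3 v1=B3 (M6)
bar 6: v0=F3 v1=D4 (M6)
bar 7: v0=E3 v1=E4 (P8)
  R2 @ bar2.0: F3/D4 M6 -> E3/B3 P5 similar
  R7 @ bar5.1: B3->F3 leap 6st
  R7 @ bar5.3: F3->B3 leap 6st

No (3 violations)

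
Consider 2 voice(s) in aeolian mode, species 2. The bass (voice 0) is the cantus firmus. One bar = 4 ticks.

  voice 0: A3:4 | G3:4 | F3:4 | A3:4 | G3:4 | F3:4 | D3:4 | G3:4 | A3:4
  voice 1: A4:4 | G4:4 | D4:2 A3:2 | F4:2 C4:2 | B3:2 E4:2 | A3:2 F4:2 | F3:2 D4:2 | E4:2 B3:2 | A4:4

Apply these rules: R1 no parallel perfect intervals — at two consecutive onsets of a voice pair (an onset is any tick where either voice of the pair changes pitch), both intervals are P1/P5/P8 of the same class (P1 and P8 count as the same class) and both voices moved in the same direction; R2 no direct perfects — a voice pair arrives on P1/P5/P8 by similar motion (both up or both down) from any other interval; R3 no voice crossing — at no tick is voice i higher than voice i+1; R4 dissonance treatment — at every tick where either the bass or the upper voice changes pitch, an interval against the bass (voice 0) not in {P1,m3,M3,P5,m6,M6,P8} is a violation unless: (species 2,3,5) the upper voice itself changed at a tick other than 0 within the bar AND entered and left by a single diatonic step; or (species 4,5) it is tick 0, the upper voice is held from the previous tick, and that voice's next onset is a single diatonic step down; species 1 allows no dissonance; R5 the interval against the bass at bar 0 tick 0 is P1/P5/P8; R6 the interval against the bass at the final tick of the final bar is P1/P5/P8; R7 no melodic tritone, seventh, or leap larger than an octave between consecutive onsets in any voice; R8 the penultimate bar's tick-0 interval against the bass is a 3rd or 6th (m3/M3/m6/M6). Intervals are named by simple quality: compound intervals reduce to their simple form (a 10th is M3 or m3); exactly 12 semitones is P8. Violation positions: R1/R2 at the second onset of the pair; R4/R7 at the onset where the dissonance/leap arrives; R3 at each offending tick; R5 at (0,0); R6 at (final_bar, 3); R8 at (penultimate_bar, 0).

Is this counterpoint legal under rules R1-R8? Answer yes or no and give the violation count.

No (3 violations)

bar 0: v0=A3 v1=A4 (P8)
bar 1: v0=G3 v1=G4 (P8)
bar 2: v0=F3 v1=D4 (M6)
bar 3: v0=A3 v1=F4 (m6)
bar 4: v0=G3 v1=B3 (M3)
bar 5: v0=F3 v1=A3 (M3)
bar 6: v0=D3 v1=F3 (m3)
bar 7: v0=G3 v1=E4 (M6)
bar 8: v0=A3 v1=A4 (P8)
  R1 @ bar1.0: A3/A4 P8 -> G3/G4 P8 similar
  R2 @ bar8.0: G3/B3 M3 -> A3/A4 P8 similar
  R7 @ bar8.0: B3->A4 leap 10st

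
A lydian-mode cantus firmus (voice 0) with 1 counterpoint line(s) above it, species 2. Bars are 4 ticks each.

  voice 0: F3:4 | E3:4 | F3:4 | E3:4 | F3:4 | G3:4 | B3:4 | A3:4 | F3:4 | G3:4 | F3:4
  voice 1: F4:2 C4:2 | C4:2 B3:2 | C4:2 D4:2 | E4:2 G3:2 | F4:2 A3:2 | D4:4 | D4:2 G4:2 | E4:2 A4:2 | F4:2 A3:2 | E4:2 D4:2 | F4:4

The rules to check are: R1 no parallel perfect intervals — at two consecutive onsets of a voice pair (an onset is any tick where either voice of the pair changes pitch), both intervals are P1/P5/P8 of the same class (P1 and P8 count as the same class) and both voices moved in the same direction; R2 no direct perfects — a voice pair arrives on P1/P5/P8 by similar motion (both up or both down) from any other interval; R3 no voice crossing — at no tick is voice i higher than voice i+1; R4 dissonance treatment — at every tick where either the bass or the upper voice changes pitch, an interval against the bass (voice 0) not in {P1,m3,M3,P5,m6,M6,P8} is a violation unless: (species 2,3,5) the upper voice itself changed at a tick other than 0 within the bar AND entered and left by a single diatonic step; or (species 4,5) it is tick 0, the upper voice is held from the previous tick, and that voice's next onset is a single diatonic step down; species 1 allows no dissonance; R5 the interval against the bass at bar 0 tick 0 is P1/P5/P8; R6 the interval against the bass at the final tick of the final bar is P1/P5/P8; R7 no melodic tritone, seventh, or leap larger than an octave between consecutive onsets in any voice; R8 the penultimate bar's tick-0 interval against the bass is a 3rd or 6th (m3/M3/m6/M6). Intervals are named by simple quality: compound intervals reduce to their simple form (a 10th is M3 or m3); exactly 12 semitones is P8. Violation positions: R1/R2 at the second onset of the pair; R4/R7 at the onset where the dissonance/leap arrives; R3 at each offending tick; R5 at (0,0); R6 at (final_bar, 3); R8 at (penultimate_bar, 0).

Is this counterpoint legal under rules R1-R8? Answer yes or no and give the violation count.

bar 0: v0=F3 v1=F4 (P8)
bar 1: v0=E3 v1=C4 (m6)
bar 2: v0=F3 v1=C4 (P5)
bar 3: v0=E3 v1=E4 (P8)
bar 4: v0=F3 v1=F4 (P8)
bar 5: v0=G3 v1=D4 (P5)
bar 6: v0=B3 v1=D4 (m3)
bar 7: v0=A3 v1=E4 (P5)
bar 8: v0=F3 v1=F4 (P8)
bar 9: v0=G3 v1=E4 (M6)
bar 10: v0=F3 v1=F4 (P8)
  R1 @ bar2.0: E3/B3 P5 -> F3/C4 P5 similar
  R2 @ bar4.0: E3/G3 m3 -> F3/F4 P8 similar
  R7 @ bar4.0: G3->F4 leap 10st
  R2 @ bar5.0: F3/A3 M3 -> G3/D4 P5 similar
  R2 @ bar7.0: B3/G4 m6 -> A3/E4 P5 similar
  R1 @ bar8.0: A3/A4 P8 -> F3/F4 P8 similar

No (6 violations)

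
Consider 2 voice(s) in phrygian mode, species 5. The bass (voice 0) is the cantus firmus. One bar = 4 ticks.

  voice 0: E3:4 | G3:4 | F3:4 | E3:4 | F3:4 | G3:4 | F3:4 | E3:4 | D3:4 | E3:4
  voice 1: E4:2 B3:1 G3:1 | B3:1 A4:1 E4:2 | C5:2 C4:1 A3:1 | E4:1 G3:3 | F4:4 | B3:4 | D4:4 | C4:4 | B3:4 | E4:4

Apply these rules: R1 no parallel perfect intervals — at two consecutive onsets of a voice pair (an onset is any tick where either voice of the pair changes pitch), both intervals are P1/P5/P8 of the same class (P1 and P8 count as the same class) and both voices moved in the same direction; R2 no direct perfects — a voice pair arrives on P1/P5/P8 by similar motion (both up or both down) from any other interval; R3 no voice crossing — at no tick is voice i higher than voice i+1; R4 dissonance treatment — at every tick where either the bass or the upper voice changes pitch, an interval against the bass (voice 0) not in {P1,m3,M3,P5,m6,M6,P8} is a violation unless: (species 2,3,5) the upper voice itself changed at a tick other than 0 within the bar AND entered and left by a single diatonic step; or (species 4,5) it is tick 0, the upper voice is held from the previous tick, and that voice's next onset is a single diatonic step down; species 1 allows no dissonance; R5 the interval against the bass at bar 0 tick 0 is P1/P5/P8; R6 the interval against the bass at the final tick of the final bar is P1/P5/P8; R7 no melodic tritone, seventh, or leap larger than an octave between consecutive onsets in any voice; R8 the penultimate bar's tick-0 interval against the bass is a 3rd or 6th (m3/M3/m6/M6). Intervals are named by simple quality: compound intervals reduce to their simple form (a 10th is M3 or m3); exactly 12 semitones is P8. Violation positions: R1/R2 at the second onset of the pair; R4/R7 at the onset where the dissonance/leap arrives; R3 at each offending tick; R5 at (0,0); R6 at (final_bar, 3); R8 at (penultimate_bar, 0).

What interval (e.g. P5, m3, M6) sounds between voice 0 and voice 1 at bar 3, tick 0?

P8

voice 0=E3 voice 1=E4 -> P8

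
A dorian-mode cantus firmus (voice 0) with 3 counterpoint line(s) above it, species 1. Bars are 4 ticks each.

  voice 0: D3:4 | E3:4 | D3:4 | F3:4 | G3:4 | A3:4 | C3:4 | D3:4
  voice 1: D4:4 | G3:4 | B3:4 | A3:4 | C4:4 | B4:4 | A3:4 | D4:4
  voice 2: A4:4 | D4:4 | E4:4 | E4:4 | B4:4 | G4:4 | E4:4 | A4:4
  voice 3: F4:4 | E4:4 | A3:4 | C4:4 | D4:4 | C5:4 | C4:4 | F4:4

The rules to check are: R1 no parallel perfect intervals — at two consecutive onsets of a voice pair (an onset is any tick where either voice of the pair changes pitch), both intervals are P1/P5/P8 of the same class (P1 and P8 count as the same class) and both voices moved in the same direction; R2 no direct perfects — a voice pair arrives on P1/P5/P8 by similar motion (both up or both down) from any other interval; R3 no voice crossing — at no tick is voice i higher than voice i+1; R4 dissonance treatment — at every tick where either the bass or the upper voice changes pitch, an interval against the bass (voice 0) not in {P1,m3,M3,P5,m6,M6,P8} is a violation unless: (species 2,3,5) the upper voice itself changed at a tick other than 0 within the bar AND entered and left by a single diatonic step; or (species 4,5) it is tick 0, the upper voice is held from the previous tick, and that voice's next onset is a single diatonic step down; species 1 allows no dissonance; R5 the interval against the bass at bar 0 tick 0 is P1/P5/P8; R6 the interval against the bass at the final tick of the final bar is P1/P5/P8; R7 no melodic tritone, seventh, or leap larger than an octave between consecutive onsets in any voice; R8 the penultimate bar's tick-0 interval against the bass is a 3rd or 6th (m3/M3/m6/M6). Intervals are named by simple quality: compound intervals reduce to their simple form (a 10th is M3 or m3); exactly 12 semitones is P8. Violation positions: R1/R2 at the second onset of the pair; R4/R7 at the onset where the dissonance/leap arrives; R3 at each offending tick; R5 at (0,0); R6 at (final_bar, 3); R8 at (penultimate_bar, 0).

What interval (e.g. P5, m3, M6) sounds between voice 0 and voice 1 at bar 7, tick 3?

voice 0=D3 voice 1=D4 -> P8

P8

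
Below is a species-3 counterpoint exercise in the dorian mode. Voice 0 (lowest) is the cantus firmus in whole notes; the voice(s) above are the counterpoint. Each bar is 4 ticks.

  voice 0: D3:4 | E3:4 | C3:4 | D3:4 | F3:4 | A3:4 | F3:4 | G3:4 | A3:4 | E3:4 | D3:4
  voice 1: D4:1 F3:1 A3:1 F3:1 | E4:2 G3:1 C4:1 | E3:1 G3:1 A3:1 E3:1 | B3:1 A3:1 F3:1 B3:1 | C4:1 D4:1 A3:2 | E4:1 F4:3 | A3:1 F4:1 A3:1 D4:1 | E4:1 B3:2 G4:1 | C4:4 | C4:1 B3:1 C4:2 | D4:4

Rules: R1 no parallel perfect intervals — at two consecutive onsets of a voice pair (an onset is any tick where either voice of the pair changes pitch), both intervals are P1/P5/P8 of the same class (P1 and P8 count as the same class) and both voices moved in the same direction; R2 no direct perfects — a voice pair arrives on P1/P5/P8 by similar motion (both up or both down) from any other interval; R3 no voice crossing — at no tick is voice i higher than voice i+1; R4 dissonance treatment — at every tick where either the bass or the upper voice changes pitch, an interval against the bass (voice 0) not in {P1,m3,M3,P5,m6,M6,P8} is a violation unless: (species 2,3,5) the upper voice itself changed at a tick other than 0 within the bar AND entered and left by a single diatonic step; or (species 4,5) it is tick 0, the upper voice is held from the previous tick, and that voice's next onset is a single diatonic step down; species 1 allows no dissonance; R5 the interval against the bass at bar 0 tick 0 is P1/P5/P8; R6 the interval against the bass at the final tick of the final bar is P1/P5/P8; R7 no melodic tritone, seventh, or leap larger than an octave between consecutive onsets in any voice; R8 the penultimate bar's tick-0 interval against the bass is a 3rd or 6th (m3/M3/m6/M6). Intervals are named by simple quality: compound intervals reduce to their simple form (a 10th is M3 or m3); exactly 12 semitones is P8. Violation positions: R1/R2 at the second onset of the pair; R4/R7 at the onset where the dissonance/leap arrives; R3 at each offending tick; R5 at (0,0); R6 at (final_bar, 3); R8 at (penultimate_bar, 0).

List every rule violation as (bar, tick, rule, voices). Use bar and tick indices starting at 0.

(1, 0, R2, (0, 1))
(1, 0, R7, (1,))
(3, 3, R7, (1,))
(4, 0, R2, (0, 1))
(5, 0, R2, (0, 1))

bar 0: v0=D3 v1=D4 downbeat P8
bar 1: v0=E3 v1=E4 downbeat P8
bar 2: v0=C3 v1=E3 downbeat M3
bar 3: v0=D3 v1=B3 downbeat M6
bar 4: v0=F3 v1=C4 downbeat P5
bar 5: v0=A3 v1=E4 downbeat P5
bar 6: v0=F3 v1=A3 downbeat M3
bar 7: v0=G3 v1=E4 downbeat M6
bar 8: v0=A3 v1=C4 downbeat m3
bar 9: v0=E3 v1=C4 downbeat m6
bar 10: v0=D3 v1=D4 downbeat P8
  -> R2 @ bar 1 tick 0 v(0, 1): D3/F3 m3 -> E3/E4 P8 similar
  -> R7 @ bar 1 tick 0 v(1,): F3->E4 leap 11st
  -> R7 @ bar 3 tick 3 v(1,): F3->B3 leap 6st
  -> R2 @ bar 4 tick 0 v(0, 1): D3/B3 M6 -> F3/C4 P5 similar
  -> R2 @ bar 5 tick 0 v(0, 1): F3/A3 M3 -> A3/E4 P5 similar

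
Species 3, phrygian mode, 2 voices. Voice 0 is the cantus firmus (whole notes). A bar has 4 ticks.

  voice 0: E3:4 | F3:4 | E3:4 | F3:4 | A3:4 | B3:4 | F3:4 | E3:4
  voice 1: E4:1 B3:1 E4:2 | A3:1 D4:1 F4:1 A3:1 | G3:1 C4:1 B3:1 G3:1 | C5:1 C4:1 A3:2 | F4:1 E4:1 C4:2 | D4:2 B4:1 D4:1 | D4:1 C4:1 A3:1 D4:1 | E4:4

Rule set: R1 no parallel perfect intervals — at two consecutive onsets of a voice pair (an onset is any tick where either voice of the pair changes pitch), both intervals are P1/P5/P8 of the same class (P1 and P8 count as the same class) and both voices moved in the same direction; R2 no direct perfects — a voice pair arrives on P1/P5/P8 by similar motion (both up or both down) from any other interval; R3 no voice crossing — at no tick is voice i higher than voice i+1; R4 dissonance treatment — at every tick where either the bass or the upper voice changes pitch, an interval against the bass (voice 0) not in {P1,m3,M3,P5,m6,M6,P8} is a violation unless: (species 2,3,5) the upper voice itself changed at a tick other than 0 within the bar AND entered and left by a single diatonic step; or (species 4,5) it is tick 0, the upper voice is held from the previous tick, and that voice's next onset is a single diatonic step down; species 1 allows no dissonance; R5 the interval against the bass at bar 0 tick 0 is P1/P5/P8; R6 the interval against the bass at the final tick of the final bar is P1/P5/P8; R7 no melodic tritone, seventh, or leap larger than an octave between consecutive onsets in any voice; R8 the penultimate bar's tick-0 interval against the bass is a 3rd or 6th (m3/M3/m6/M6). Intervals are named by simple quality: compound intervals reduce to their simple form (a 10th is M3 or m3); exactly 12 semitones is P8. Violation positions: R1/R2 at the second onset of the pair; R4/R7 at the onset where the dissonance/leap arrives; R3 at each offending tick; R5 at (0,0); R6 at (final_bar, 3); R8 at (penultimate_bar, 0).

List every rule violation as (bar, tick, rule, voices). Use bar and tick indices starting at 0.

(3, 0, R2, (0, 1))
(3, 0, R7, (1,))
(6, 0, R7, (0,))

bar 0: v0=E3 v1=E4 downbeat P8
bar 1: v0=F3 v1=A3 downbeat M3
bar 2: v0=E3 v1=G3 downbeat m3
bar 3: v0=F3 v1=C5 downbeat P5
bar 4: v0=A3 v1=F4 downbeat m6
bar 5: v0=B3 v1=D4 downbeat m3
bar 6: v0=F3 v1=D4 downbeat M6
bar 7: v0=E3 v1=E4 downbeat P8
  -> R2 @ bar 3 tick 0 v(0, 1): E3/G3 m3 -> F3/C5 P5 similar
  -> R7 @ bar 3 tick 0 v(1,): G3->C5 leap 17st
  -> R7 @ bar 6 tick 0 v(0,): B3->F3 leap 6st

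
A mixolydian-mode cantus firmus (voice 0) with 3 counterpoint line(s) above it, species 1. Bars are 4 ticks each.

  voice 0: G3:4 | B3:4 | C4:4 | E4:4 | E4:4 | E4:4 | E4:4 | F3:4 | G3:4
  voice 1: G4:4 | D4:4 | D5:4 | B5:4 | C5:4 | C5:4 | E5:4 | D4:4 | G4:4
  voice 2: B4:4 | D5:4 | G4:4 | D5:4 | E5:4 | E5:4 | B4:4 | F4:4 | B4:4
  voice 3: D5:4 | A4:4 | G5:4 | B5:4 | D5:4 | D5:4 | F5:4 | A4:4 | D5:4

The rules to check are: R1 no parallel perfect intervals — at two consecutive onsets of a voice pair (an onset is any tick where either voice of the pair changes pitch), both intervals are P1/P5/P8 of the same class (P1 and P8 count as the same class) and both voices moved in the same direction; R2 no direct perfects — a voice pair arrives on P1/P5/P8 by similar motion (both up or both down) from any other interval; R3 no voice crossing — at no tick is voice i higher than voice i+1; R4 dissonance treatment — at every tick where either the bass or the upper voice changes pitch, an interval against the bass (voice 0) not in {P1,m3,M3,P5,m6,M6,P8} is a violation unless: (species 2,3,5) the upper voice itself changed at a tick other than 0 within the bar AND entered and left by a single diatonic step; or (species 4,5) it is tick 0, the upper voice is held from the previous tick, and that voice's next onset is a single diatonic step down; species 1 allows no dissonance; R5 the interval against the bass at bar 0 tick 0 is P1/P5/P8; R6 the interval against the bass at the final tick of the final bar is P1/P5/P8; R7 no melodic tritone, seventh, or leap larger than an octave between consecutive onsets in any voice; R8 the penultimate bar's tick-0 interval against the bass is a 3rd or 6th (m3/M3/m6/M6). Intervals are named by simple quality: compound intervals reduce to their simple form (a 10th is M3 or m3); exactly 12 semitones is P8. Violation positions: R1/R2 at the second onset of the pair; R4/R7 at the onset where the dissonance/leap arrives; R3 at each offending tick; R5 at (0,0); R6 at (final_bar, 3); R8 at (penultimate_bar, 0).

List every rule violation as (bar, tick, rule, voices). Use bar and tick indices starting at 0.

bar 0: v0=G3 v1=G4 v2=B4 v3=D5 downbeat P5
bar 1: v0=B3 v1=D4 v2=D5 v3=A4 downbeat m7
bar 2: v0=C4 v1=D5 v2=G4 v3=G5 downbeat P5
bar 3: v0=E4 v1=B5 v2=D5 v3=B5 downbeat P5
bar 4: v0=E4 v1=C5 v2=E5 v3=D5 downbeat m7
bar 5: v0=E4 v1=C5 v2=E5 v3=D5 downbeat m7
bar 6: v0=E4 v1=E5 v2=B4 v3=F5 downbeat m2
bar 7: v0=F3 v1=D4 v2=F4 v3=A4 downbeat M3
bar 8: v0=G3 v1=G4 v2=B4 v3=D5 downbeat P5
  -> R5 @ bar 0 tick 0 v(0, 2): opens on M3
  -> R1 @ bar 1 tick 0 v(1, 3): G4/D5 P5 -> D4/A4 P5 similar
  -> R3 @ bar 1 tick 0 v(2, 3): D5 above A4
  -> R4 @ bar 1 tick 0 v(0, 3): B3/A4 m7 untreated
  -> R3 @ bar 1 tick 1 v(2, 3): D5 above A4
  -> R3 @ bar 1 tick 2 v(2, 3): D5 above A4
  -> R3 @ bar 1 tick 3 v(2, 3): D5 above A4
  -> R2 @ bar 2 tick 0 v(0, 3): B3/A4 m7 -> C4/G5 P5 similar
  -> R3 @ bar 2 tick 0 v(1, 2): D5 above G4
  -> R4 @ bar 2 tick 0 v(0, 1): C4/D5 M2 untreated
  -> R7 @ bar 2 tick 0 v(3,): A4->G5 leap 10st
  -> R3 @ bar 2 tick 1 v(1, 2): D5 above G4
  -> R3 @ bar 2 tick 2 v(1, 2): D5 above G4
  -> R3 @ bar 2 tick 3 v(1, 2): D5 above G4
  -> R1 @ bar 3 tick 0 v(0, 3): C4/G5 P5 -> E4/B5 P5 similar
  -> R2 @ bar 3 tick 0 v(0, 1): C4/D5 M2 -> E4/B5 P5 similar
  -> R2 @ bar 3 tick 0 v(1, 3): D5/G5 P4 -> B5/B5 P1 similar
  -> R3 @ bar 3 tick 0 v(1, 2): B5 above D5
  -> R4 @ bar 3 tick 0 v(0, 2): E4/D5 m7 untreated
  -> R3 @ bar 3 tick 1 v(1, 2): B5 above D5
  -> R3 @ bar 3 tick 2 v(1, 2): B5 above D5
  -> R3 @ bar 3 tick 3 v(1, 2): B5 above D5
  -> R3 @ bar 4 tick 0 v(2, 3): E5 above D5
  -> R4 @ bar 4 tick 0 v(0, 3): E4/D5 m7 untreated
  -> R7 @ bar 4 tick 0 v(1,): B5->C5 leap 11st
  -> R3 @ bar 4 tick 1 v(2, 3): E5 above D5
  -> R3 @ bar 4 tick 2 v(2, 3): E5 above D5
  -> R3 @ bar 4 tick 3 v(2, 3): E5 above D5
  -> R3 @ bar 5 tick 0 v(2, 3): E5 above D5
  -> R3 @ bar 5 tick 1 v(2, 3): E5 above D5
  -> R3 @ bar 5 tick 2 v(2, 3): E5 above D5
  -> R3 @ bar 5 tick 3 v(2, 3): E5 above D5
  -> R3 @ bar 6 tick 0 v(1, 2): E5 above B4
  -> R4 @ bar 6 tick 0 v(0, 3): E4/F5 m2 untreated
  -> R3 @ bar 6 tick 1 v(1, 2): E5 above B4
  -> R3 @ bar 6 tick 2 v(1, 2): E5 above B4
  -> R3 @ bar 6 tick 3 v(1, 2): E5 above B4
  -> R2 @ bar 7 tick 0 v(0, 2): E4/B4 P5 -> F3/F4 P8 similar
  -> R2 @ bar 7 tick 0 v(1, 3): E5/F5 m2 -> D4/A4 P5 similar
  -> R7 @ bar 7 tick 0 v(0,): E4->F3 leap 11st
  -> R7 @ bar 7 tick 0 v(1,): E5->D4 leap 14st
  -> R7 @ bar 7 tick 0 v(2,): B4->F4 leap 6st
  -> R8 @ bar 7 tick 0 v(0, 2): penult P8 not 3rd/6th
  -> R1 @ bar 8 tick 0 v(1, 3): D4/A4 P5 -> G4/D5 P5 similar
  -> R2 @ bar 8 tick 0 v(0, 1): F3/D4 M6 -> G3/G4 P8 similar
  -> R2 @ bar 8 tick 0 v(0, 3): F3/A4 M3 -> G3/D5 P5 similar
  -> R7 @ bar 8 tick 0 v(2,): F4->B4 leap 6st
  -> R6 @ bar 8 tick 3 v(0, 2): closes on M3

(0, 0, R5, (0, 2))
(1, 0, R1, (1, 3))
(1, 0, R3, (2, 3))
(1, 0, R4, (0, 3))
(1, 1, R3, (2, 3))
(1, 2, R3, (2, 3))
(1, 3, R3, (2, 3))
(2, 0, R2, (0, 3))
(2, 0, R3, (1, 2))
(2, 0, R4, (0, 1))
(2, 0, R7, (3,))
(2, 1, R3, (1, 2))
(2, 2, R3, (1, 2))
(2, 3, R3, (1, 2))
(3, 0, R1, (0, 3))
(3, 0, R2, (0, 1))
(3, 0, R2, (1, 3))
(3, 0, R3, (1, 2))
(3, 0, R4, (0, 2))
(3, 1, R3, (1, 2))
(3, 2, R3, (1, 2))
(3, 3, R3, (1, 2))
(4, 0, R3, (2, 3))
(4, 0, R4, (0, 3))
(4, 0, R7, (1,))
(4, 1, R3, (2, 3))
(4, 2, R3, (2, 3))
(4, 3, R3, (2, 3))
(5, 0, R3, (2, 3))
(5, 1, R3, (2, 3))
(5, 2, R3, (2, 3))
(5, 3, R3, (2, 3))
(6, 0, R3, (1, 2))
(6, 0, R4, (0, 3))
(6, 1, R3, (1, 2))
(6, 2, R3, (1, 2))
(6, 3, R3, (1, 2))
(7, 0, R2, (0, 2))
(7, 0, R2, (1, 3))
(7, 0, R7, (0,))
(7, 0, R7, (1,))
(7, 0, R7, (2,))
(7, 0, R8, (0, 2))
(8, 0, R1, (1, 3))
(8, 0, R2, (0, 1))
(8, 0, R2, (0, 3))
(8, 0, R7, (2,))
(8, 3, R6, (0, 2))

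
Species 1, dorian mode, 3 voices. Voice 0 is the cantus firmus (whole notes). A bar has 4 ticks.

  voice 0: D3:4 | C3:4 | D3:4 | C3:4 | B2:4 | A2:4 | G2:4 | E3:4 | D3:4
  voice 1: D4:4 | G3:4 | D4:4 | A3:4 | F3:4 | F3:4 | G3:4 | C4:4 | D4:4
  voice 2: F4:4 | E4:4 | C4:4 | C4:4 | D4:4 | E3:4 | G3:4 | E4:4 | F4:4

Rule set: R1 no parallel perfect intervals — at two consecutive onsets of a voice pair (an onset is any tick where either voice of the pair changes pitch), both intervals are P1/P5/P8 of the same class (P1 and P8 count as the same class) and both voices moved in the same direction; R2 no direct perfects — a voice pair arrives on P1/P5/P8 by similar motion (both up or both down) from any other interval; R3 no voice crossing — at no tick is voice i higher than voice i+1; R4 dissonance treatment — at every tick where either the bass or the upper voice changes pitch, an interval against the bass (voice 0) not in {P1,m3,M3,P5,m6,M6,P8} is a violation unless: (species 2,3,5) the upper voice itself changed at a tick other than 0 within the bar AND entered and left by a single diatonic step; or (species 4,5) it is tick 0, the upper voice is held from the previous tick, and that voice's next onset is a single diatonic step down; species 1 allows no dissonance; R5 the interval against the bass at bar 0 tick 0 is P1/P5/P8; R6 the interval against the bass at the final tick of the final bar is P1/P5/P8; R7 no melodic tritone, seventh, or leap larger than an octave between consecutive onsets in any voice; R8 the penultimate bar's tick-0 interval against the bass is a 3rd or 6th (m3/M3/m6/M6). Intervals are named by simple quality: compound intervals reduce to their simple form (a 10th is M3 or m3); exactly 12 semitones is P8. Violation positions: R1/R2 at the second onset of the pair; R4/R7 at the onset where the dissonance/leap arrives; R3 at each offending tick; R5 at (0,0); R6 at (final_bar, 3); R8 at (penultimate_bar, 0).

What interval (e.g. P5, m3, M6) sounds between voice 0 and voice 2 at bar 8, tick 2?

voice 0=D3 voice 2=F4 -> m3

m3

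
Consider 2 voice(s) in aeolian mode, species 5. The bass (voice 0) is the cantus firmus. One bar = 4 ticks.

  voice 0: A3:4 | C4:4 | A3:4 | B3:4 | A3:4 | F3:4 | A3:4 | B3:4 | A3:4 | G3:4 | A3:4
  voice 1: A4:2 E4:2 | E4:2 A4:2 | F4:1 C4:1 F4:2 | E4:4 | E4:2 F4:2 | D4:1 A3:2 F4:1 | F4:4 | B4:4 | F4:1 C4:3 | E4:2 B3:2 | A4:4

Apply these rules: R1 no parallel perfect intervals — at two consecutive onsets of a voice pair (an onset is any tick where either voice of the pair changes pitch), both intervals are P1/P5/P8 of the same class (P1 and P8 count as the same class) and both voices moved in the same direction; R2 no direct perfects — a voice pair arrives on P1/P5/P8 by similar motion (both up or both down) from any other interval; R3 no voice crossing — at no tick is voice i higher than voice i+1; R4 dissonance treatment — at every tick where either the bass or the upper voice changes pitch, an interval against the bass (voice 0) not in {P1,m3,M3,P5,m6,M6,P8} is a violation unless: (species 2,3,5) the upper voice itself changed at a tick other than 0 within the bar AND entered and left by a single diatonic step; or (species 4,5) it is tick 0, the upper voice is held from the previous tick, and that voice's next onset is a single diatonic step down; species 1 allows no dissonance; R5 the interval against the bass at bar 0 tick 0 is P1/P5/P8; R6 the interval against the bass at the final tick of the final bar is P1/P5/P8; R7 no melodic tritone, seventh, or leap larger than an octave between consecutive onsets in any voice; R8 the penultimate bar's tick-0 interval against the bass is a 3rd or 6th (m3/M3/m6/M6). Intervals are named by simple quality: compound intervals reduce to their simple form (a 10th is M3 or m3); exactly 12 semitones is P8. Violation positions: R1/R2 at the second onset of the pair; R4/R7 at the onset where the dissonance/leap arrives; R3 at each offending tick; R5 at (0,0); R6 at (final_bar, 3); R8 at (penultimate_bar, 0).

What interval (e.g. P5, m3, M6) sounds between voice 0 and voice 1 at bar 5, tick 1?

voice 0=F3 voice 1=A3 -> M3

M3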